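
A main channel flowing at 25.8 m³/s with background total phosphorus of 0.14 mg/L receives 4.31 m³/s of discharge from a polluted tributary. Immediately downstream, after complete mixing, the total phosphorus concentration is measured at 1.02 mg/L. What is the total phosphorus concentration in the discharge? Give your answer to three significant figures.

6.29 mg/L

Mass balance: 25.80·0.1400 + 4.310·Cₑ = 30.11·1.020
→ Cₑ = (30.11·1.020 − 25.80·0.1400) / 4.310 = 6.288 mg/L.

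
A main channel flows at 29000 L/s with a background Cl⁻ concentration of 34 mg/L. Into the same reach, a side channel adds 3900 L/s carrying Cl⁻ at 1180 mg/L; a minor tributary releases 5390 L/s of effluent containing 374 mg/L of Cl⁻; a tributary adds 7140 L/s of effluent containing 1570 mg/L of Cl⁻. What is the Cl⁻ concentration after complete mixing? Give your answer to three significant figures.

414 mg/L

After mixing, C = (29000·34.00 + 3900·1180 + 5390·374.0 + 7140·1570) / 45430 = 18810000/45430 = 414.1 mg/L.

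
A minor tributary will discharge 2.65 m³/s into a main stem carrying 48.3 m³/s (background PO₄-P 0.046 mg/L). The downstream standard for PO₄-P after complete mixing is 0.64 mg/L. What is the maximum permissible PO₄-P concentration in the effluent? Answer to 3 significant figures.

11.5 mg/L

At the limit, (Qr·Cr + Qe·Cₑ)/(Qr + Qe) = 0.64:
Cₑ = (50.95·0.64 − 48.30·0.04600) / 2.650 = 11.47 mg/L.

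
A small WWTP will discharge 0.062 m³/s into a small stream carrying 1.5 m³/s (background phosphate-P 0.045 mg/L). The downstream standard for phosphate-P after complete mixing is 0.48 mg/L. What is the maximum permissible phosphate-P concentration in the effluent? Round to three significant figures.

11.0 mg/L

At the limit, (Qr·Cr + Qe·Cₑ)/(Qr + Qe) = 0.48:
Cₑ = (1.562·0.48 − 1.500·0.04500) / 0.06200 = 11.00 mg/L.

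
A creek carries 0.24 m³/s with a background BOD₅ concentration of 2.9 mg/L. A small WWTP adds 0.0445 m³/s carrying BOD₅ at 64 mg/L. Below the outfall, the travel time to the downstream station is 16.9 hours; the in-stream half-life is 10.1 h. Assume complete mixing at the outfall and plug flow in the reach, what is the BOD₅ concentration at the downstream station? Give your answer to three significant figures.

After mixing, C = (0.2400·2.900 + 0.04450·64.00) / 0.2845 = 3.544/0.2845 = 12.46 mg/L.
Half-life 10.1 h → k = ln 2 / 10.1 = 0.06863 h⁻¹ = 1.647 d⁻¹.
Applying C = C₀e^(−kt): 12.46 × 0.3135 = 3.906 mg/L.

3.91 mg/L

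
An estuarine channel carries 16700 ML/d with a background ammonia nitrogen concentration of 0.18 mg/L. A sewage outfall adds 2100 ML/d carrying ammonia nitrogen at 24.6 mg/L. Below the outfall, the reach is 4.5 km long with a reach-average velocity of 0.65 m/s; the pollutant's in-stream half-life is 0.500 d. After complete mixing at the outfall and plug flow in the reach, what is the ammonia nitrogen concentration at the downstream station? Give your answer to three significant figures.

2.60 mg/L

Mass balance: C = (16700·0.1800 + 2100·24.60) / 18800 = 54670/18800 = 2.908 mg/L.
Travel time t = 4.5·1000 / 0.65 = 6923 s = 1.923 h.
Half-life 0.500 d → k = ln 2 / 0.500 = 1.386 d⁻¹.
Decay over the reach: 2.908·exp(−kt) = 2.908·0.8949 = 2.602 mg/L.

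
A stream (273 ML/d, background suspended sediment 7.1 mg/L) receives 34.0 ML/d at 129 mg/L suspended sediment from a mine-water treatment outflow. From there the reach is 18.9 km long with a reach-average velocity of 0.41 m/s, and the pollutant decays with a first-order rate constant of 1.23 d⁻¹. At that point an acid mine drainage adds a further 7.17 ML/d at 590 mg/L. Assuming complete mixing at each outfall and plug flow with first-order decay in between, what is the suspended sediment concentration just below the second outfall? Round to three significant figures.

Mixed concentration C = ΣQC/ΣQ = (273.0·7.100 + 34.00·129.0) / 307.0 = 6324/307.0 = 20.60 mg/L; combined flow 307.0 ML/d.
Travel time t = 18.9·1000 / 0.41 = 46100 s = 12.80 h.
After decay, C = 20.60 × e^(−kt) = 20.60 × 0.5188 = 10.69 mg/L.
Second outfall: C = (307.0·10.69 + 7.170·590.0)/314.2 = 23.91 mg/L.

23.9 mg/L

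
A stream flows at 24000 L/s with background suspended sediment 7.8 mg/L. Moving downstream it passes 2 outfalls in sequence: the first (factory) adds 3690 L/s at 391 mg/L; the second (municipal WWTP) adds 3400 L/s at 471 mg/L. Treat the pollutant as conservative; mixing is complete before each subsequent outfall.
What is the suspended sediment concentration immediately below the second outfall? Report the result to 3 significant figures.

Below outfall 1: Q → 27690 L/s, C = (24000·7.800 + 3690·391.0)/27690 = 58.87 mg/L.
Below outfall 2: Q → 31090 L/s, C = (27690·58.87 + 3400·471.0)/31090 = 103.9 mg/L.

104 mg/L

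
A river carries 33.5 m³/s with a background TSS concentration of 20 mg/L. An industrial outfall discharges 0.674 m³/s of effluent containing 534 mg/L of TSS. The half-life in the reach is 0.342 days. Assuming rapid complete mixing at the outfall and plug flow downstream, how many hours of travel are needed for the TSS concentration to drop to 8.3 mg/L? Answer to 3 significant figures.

15.3 h

Flow-weighted average: C = (33.50·20.00 + 0.6740·534.0) / 34.17 = 1030/34.17 = 30.14 mg/L.
Half-life 0.342 d → k = ln 2 / 0.342 = 2.027 d⁻¹.
30.14·exp(−k·t) = 8.3 → t = ln(30.14/8.3)/k = 54970 s = 15.27 h.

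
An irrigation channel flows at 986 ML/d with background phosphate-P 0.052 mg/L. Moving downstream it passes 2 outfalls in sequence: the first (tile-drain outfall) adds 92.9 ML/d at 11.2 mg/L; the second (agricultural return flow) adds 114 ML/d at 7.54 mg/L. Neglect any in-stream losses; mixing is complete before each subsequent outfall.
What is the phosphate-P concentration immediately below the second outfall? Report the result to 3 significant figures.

Outfall 1: combined Q = 1079 ML/d; C = (986.0·0.05200 + 92.90·11.20)/1079 = 1.012 mg/L.
Outfall 2: combined Q = 1193 ML/d; C = (1079·1.012 + 114.0·7.540)/1193 = 1.636 mg/L.

1.64 mg/L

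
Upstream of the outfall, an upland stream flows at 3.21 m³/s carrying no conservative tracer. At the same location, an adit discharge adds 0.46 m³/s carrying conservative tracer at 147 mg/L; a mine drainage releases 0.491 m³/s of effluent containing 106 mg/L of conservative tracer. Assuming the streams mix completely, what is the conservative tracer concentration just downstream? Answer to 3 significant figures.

28.8 mg/L

Conservation of mass: C = (3.210·0 + 0.4600·147.0 + 0.4910·106.0) / 4.161 = 119.7/4.161 = 28.76 mg/L.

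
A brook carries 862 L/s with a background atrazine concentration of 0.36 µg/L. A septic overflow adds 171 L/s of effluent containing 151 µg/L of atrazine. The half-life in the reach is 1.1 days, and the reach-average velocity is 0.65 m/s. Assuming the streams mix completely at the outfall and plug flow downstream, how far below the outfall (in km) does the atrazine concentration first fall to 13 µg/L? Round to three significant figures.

Mixed concentration C = ΣQC/ΣQ = (862.0·0.3600 + 171.0·151.0) / 1033 = 26130/1033 = 25.30 µg/L.
Half-life 1.1 d → k = ln 2 / 1.1 = 0.6301 d⁻¹.
Set 25.30·exp(−k·t) = 13 → t = ln(25.30/13)/k = 91280 s = 25.36 h.
Distance = v·t = 0.65·91280 = 59330 m = 59.33 km.

59.3 km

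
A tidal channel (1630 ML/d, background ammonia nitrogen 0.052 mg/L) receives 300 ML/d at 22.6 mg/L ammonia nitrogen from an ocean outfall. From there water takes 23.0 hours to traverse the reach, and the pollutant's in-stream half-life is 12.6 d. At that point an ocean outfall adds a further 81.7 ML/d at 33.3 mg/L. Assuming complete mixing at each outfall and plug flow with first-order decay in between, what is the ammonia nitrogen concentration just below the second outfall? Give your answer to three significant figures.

Conservation of mass: C = (1630·0.05200 + 300.0·22.60) / 1930 = 6865/1930 = 3.557 mg/L; combined flow 1930 ML/d.
Half-life 12.6 d → k = ln 2 / 12.6 = 0.05501 d⁻¹.
After decay, C = 3.557 × e^(−kt) = 3.557 × 0.9486 = 3.374 mg/L.
Second outfall: C = (1930·3.374 + 81.70·33.30)/2012 = 4.590 mg/L.

4.59 mg/L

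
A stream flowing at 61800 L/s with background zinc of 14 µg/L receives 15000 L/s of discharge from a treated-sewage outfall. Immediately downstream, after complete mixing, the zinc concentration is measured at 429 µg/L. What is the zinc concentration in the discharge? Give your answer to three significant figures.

2140 µg/L

Mass balance: 61800·14.00 + 15000·Cₑ = 76800·429.0
→ Cₑ = (76800·429.0 − 61800·14.00) / 15000 = 2139 µg/L.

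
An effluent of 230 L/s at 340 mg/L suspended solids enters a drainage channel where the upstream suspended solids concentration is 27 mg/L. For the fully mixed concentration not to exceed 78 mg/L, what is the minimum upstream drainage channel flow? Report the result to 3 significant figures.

Set C_mix = 78: (Q·27.00 + 230.0·340.0) / (Q + 230.0) = 78
→ Q = 230.0·(340.0 − 78)/(78 − 27.00) = 1182 L/s.

1180 L/s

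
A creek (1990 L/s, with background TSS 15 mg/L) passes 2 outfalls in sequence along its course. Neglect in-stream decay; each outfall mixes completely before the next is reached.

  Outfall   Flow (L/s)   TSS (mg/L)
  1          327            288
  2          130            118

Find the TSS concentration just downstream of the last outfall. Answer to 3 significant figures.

Below outfall 1: Q → 2317 L/s, C = (1990·15.00 + 327.0·288.0)/2317 = 53.53 mg/L.
Below outfall 2: Q → 2447 L/s, C = (2317·53.53 + 130.0·118.0)/2447 = 56.95 mg/L.

57.0 mg/L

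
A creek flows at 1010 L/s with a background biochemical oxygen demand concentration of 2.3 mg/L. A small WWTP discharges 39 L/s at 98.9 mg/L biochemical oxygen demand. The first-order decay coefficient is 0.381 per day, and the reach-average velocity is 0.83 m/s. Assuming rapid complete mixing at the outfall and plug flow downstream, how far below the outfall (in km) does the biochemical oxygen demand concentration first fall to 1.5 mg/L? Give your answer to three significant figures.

257 km

After mixing, C = (1010·2.300 + 39.00·98.90) / 1049 = 6180/1049 = 5.891 mg/L.
Set 5.891·exp(−k·t) = 1.5 → t = ln(5.891/1.5)/k = 310200 s = 86.18 h.
Distance = v·t = 0.83·310200 = 257500 m = 257.5 km.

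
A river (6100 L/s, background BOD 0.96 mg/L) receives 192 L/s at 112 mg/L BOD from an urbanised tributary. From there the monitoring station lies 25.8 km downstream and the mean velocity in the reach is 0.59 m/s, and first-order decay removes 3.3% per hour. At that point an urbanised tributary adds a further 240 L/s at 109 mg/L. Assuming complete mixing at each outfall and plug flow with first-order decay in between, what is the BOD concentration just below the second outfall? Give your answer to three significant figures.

Mass balance: C = (6100·0.9600 + 192.0·112.0) / 6292 = 27360/6292 = 4.348 mg/L; combined flow 6292 L/s.
Travel time t = 25.8·1000 / 0.59 = 43730 s = 12.15 h.
3.3%/h lost → k = −ln(1 − 0.033) = 0.03356 h⁻¹.
After decay, C = 4.348 × e^(−kt) = 4.348 × 0.6652 = 2.893 mg/L.
At the second outfall, C = (6292·2.893 + 240.0·109.0) / (6292 + 240.0) = 6.791 mg/L.

6.79 mg/L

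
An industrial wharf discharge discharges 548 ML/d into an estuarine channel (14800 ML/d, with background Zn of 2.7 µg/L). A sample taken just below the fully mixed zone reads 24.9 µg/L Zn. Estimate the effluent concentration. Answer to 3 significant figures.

Mass balance: 14800·2.700 + 548.0·Cₑ = 15350·24.90
→ Cₑ = (15350·24.90 − 14800·2.700) / 548.0 = 624.5 µg/L.

624 µg/L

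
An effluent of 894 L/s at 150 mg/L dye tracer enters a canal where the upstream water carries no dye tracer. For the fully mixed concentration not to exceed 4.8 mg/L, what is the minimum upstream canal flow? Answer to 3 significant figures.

27000 L/s

Set C_mix = 4.8: (Q·0 + 894.0·150.0) / (Q + 894.0) = 4.8
→ Q = 894.0·(150.0 − 4.8)/(4.8 − 0) = 27040 L/s.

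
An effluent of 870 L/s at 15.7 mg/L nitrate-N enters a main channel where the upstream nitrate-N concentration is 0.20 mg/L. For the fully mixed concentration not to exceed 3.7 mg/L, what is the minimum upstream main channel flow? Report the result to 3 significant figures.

Set C_mix = 3.7: (Q·0.2000 + 870.0·15.70) / (Q + 870.0) = 3.7
→ Q = 870.0·(15.70 − 3.7)/(3.7 − 0.2000) = 2983 L/s.

2980 L/s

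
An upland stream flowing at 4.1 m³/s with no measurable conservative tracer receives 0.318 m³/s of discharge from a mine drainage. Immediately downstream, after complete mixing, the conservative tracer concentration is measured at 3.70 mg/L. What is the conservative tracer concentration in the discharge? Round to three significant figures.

Mass balance: 4.100·0 + 0.3180·Cₑ = 4.418·3.700
→ Cₑ = (4.418·3.700 − 4.100·0) / 0.3180 = 51.40 mg/L.

51.4 mg/L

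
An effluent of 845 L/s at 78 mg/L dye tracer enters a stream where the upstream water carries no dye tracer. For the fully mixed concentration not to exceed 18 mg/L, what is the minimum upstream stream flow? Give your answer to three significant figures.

Set C_mix = 18: (Q·0 + 845.0·78.00) / (Q + 845.0) = 18
→ Q = 845.0·(78.00 − 18)/(18 − 0) = 2817 L/s.

2820 L/s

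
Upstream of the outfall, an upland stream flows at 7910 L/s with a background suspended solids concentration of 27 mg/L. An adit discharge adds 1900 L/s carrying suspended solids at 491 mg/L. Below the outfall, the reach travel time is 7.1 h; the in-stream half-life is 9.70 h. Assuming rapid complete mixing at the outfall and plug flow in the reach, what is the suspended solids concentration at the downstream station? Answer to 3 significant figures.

70.4 mg/L

After mixing, C = (7910·27.00 + 1900·491.0) / 9810 = 1146000/9810 = 116.9 mg/L.
Half-life 9.70 h → k = ln 2 / 9.70 = 0.07146 h⁻¹ = 1.715 d⁻¹.
After decay, C = 116.9 × e^(−kt) = 116.9 × 0.6021 = 70.36 mg/L.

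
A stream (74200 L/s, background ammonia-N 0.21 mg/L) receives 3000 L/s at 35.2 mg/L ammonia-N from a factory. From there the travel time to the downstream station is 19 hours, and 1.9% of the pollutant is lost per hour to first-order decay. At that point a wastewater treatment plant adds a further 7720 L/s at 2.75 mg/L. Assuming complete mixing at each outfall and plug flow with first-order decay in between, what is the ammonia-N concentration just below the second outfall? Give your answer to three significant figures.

After mixing, C = (74200·0.2100 + 3000·35.20) / 77200 = 121200/77200 = 1.570 mg/L; combined flow 77200 L/s.
1.9%/h lost → k = −ln(1 − 0.019) = 0.01918 h⁻¹.
Decay over the reach: 1.570·exp(−kt) = 1.570·0.6946 = 1.090 mg/L.
At the second outfall, C = (77200·1.090 + 7720·2.750) / (77200 + 7720) = 1.241 mg/L.

1.24 mg/L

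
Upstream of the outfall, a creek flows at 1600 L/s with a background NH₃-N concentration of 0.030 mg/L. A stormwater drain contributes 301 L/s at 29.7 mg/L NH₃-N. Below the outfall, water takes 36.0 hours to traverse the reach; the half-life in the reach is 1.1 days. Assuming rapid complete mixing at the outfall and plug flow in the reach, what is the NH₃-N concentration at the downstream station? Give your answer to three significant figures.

1.84 mg/L

Mass balance: C = (1600·0.03000 + 301.0·29.70) / 1901 = 8988/1901 = 4.728 mg/L.
Half-life 1.1 d → k = ln 2 / 1.1 = 0.6301 d⁻¹.
After decay, C = 4.728 × e^(−kt) = 4.728 × 0.3886 = 1.837 mg/L.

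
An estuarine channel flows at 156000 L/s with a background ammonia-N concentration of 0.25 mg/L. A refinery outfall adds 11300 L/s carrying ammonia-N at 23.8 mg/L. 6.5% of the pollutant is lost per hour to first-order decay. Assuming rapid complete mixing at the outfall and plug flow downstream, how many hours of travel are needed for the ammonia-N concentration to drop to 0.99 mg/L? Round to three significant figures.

Mixed concentration C = ΣQC/ΣQ = (156000·0.2500 + 11300·23.80) / 167300 = 307900/167300 = 1.841 mg/L.
6.5%/h lost → k = −ln(1 − 0.065) = 0.06721 h⁻¹.
1.841·exp(−k·t) = 0.99 → t = ln(1.841/0.99)/k = 33220 s = 9.227 h.

9.23 h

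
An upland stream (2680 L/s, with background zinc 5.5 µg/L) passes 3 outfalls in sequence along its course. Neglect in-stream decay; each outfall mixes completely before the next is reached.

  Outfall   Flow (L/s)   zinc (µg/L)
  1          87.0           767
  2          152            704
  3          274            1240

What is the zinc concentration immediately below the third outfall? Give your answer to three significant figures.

165 µg/L

After outfall 1: Q = 2680 + 87.00 = 2767 L/s; C = (2680·5.500 + 87.00·767.0)/2767 = 29.44 µg/L.
After outfall 2: Q = 2767 + 152.0 = 2919 L/s; C = (2767·29.44 + 152.0·704.0)/2919 = 64.57 µg/L.
After outfall 3: Q = 2919 + 274.0 = 3193 L/s; C = (2919·64.57 + 274.0·1240)/3193 = 165.4 µg/L.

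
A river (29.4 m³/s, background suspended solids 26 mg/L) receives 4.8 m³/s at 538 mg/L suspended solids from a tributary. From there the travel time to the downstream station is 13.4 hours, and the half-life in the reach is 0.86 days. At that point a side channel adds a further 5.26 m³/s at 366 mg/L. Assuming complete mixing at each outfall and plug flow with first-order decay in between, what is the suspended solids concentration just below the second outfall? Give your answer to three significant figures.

Mixed concentration C = ΣQC/ΣQ = (29.40·26.00 + 4.800·538.0) / 34.20 = 3347/34.20 = 97.86 mg/L; combined flow 34.20 m³/s.
Half-life 0.86 d → k = ln 2 / 0.86 = 0.8060 d⁻¹.
Applying C = C₀e^(−kt): 97.86 × 0.6376 = 62.40 mg/L.
At the second outfall, C = (34.20·62.40 + 5.260·366.0) / (34.20 + 5.260) = 102.9 mg/L.

103 mg/L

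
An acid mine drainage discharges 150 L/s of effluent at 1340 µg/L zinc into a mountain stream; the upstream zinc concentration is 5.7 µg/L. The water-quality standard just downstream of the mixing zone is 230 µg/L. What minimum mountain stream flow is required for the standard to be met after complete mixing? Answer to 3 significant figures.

Set C_mix = 230: (Q·5.700 + 150.0·1340) / (Q + 150.0) = 230
→ Q = 150.0·(1340 − 230)/(230 − 5.700) = 742.3 L/s.

742 L/s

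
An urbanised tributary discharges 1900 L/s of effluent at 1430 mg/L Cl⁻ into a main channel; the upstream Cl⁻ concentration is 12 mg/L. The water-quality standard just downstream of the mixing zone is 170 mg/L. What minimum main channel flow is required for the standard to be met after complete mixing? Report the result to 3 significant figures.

Set C_mix = 170: (Q·12.00 + 1900·1430) / (Q + 1900) = 170
→ Q = 1900·(1430 − 170)/(170 − 12.00) = 15150 L/s.

15200 L/s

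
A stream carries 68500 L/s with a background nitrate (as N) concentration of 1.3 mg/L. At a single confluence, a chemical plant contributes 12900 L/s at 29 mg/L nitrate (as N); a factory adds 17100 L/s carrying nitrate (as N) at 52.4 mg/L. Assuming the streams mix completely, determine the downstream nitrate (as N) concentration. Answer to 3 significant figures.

After mixing, C = (68500·1.300 + 12900·29.00 + 17100·52.40) / 98500 = 1359000/98500 = 13.80 mg/L.

13.8 mg/L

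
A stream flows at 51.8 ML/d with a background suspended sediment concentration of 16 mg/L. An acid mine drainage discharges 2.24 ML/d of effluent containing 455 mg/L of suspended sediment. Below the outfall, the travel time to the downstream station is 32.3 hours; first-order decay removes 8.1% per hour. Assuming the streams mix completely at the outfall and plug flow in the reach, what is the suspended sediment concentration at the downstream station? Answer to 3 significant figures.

After mixing, C = (51.80·16.00 + 2.240·455.0) / 54.04 = 1848/54.04 = 34.20 mg/L.
8.1%/h lost → k = −ln(1 − 0.081) = 0.08447 h⁻¹.
After decay, C = 34.20 × e^(−kt) = 34.20 × 0.06533 = 2.234 mg/L.

2.23 mg/L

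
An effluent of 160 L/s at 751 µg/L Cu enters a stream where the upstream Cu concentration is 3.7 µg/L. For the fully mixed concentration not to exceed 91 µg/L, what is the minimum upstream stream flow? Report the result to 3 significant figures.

Set C_mix = 91: (Q·3.700 + 160.0·751.0) / (Q + 160.0) = 91
→ Q = 160.0·(751.0 − 91)/(91 − 3.700) = 1210 L/s.

1210 L/s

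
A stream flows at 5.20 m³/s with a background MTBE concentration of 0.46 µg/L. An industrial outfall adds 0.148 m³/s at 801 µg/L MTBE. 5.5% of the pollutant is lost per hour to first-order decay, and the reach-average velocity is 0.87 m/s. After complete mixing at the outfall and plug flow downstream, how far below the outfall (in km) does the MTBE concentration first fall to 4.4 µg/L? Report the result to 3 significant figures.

Mass balance: C = (5.200·0.4600 + 0.1480·801.0) / 5.348 = 120.9/5.348 = 22.61 µg/L.
5.5%/h lost → k = −ln(1 − 0.055) = 0.05657 h⁻¹.
Set 22.61·exp(−k·t) = 4.4 → t = ln(22.61/4.4)/k = 104200 s = 28.94 h.
Distance = v·t = 0.87·104200 = 90630 m = 90.63 km.

90.6 km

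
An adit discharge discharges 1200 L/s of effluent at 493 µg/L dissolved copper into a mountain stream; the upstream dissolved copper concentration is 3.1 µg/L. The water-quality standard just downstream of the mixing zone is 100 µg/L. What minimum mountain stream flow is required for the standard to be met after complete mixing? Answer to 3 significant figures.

Set C_mix = 100: (Q·3.100 + 1200·493.0) / (Q + 1200) = 100
→ Q = 1200·(493.0 − 100)/(100 − 3.100) = 4867 L/s.

4870 L/s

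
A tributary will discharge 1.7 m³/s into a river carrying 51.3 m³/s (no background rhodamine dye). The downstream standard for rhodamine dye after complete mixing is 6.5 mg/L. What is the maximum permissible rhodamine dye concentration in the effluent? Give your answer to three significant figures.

203 mg/L

At the limit, (Qr·Cr + Qe·Cₑ)/(Qr + Qe) = 6.5:
Cₑ = (53.00·6.5 − 51.30·0) / 1.700 = 202.6 mg/L.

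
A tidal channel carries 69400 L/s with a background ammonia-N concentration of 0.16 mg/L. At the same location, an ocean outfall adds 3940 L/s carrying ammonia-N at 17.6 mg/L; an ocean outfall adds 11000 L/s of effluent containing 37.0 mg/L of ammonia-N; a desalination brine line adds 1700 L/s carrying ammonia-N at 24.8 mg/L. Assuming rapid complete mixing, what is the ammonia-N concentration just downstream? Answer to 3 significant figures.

After mixing, C = (69400·0.1600 + 3940·17.60 + 11000·37.00 + 1700·24.80) / 86040 = 529600/86040 = 6.155 mg/L.

6.16 mg/L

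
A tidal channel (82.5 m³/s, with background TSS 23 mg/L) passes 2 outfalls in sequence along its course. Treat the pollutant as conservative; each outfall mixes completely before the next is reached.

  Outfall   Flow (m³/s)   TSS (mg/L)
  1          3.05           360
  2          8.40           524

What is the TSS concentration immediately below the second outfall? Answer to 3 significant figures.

Below outfall 1: Q → 85.55 m³/s, C = (82.50·23.00 + 3.050·360.0)/85.55 = 35.01 mg/L.
Below outfall 2: Q → 93.95 m³/s, C = (85.55·35.01 + 8.400·524.0)/93.95 = 78.73 mg/L.

78.7 mg/L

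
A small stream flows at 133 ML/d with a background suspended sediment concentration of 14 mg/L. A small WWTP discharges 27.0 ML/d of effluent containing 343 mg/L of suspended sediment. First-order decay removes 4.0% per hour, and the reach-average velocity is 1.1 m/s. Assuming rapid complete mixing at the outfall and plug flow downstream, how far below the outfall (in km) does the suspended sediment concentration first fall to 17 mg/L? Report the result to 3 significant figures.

Flow-weighted average: C = (133.0·14.00 + 27.00·343.0) / 160.0 = 11120/160.0 = 69.52 mg/L.
4.0%/h lost → k = −ln(1 − 0.04) = 0.04082 h⁻¹.
Set 69.52·exp(−k·t) = 17 → t = ln(69.52/17)/k = 124200 s = 34.50 h.
Distance = v·t = 1.1·124200 = 136600 m = 136.6 km.

137 km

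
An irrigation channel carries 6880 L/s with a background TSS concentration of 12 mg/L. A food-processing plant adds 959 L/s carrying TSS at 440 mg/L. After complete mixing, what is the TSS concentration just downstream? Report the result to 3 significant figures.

Mass balance: C = (6880·12.00 + 959.0·440.0) / 7839 = 504500/7839 = 64.36 mg/L.

64.4 mg/L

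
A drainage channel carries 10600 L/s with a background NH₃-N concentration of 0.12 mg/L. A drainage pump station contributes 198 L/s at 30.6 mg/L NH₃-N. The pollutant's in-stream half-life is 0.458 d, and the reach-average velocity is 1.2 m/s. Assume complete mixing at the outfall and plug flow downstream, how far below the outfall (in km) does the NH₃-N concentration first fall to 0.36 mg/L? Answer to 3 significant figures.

Flow-weighted average: C = (10600·0.1200 + 198.0·30.60) / 10800 = 7331/10800 = 0.6789 mg/L.
Half-life 0.458 d → k = ln 2 / 0.458 = 1.513 d⁻¹.
Set 0.6789·exp(−k·t) = 0.36 → t = ln(0.6789/0.36)/k = 36220 s = 10.06 h.
Distance = v·t = 1.2·36220 = 43460 m = 43.46 km.

43.5 km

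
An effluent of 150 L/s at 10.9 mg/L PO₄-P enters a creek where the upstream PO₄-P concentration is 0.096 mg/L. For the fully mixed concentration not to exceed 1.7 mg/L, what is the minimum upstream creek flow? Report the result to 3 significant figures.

860 L/s

Set C_mix = 1.7: (Q·0.09600 + 150.0·10.90) / (Q + 150.0) = 1.7
→ Q = 150.0·(10.90 − 1.7)/(1.7 − 0.09600) = 860.3 L/s.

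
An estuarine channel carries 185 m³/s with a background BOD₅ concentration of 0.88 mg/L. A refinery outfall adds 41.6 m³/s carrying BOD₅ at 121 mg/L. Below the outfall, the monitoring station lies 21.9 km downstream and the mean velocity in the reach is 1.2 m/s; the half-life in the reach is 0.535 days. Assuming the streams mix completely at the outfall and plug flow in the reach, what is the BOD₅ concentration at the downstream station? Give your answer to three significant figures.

Conservation of mass: C = (185.0·0.8800 + 41.60·121.0) / 226.6 = 5196/226.6 = 22.93 mg/L.
Travel time t = 21.9·1000 / 1.2 = 18250 s = 5.069 h.
Half-life 0.535 d → k = ln 2 / 0.535 = 1.296 d⁻¹.
After decay, C = 22.93 × e^(−kt) = 22.93 × 0.7606 = 17.44 mg/L.

17.4 mg/L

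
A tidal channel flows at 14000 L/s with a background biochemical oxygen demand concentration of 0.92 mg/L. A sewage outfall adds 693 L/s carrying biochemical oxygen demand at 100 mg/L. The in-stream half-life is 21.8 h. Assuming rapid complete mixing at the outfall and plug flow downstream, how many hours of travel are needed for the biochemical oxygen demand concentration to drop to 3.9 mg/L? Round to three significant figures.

11.3 h

After mixing, C = (14000·0.9200 + 693.0·100.0) / 14690 = 82180/14690 = 5.593 mg/L.
Half-life 21.8 h → k = ln 2 / 21.8 = 0.03180 h⁻¹ = 0.7631 d⁻¹.
5.593·exp(−k·t) = 3.9 → t = ln(5.593/3.9)/k = 40820 s = 11.34 h.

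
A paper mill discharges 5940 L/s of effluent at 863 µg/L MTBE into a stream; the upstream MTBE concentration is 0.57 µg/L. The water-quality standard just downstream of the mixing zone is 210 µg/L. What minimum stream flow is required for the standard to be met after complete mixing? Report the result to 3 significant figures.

18500 L/s

Set C_mix = 210: (Q·0.5700 + 5940·863.0) / (Q + 5940) = 210
→ Q = 5940·(863.0 − 210)/(210 − 0.5700) = 18520 L/s.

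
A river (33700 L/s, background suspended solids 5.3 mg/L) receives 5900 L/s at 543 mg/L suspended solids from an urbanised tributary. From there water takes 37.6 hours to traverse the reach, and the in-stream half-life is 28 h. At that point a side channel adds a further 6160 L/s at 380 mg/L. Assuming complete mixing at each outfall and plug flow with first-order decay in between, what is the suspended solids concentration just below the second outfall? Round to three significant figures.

After mixing, C = (33700·5.300 + 5900·543.0) / 39600 = 3382000/39600 = 85.41 mg/L; combined flow 39600 L/s.
Half-life 28 h → k = ln 2 / 28 = 0.02476 h⁻¹ = 0.5941 d⁻¹.
First-order decay: C = 85.41·exp(−k·t) = 85.41·0.3942 = 33.67 mg/L.
At the second outfall, C = (39600·33.67 + 6160·380.0) / (39600 + 6160) = 80.29 mg/L.

80.3 mg/L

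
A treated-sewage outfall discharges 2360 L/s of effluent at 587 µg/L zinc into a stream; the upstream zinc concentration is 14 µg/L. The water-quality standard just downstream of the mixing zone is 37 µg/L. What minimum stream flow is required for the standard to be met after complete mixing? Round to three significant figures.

Set C_mix = 37: (Q·14.00 + 2360·587.0) / (Q + 2360) = 37
→ Q = 2360·(587.0 − 37)/(37 − 14.00) = 56430 L/s.

56400 L/s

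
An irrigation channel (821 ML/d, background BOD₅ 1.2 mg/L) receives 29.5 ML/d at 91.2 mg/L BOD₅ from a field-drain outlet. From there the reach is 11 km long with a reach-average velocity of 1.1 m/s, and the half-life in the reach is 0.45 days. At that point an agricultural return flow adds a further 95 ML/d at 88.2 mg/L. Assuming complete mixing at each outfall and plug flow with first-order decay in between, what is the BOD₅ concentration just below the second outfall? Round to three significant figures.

Mass balance: C = (821.0·1.200 + 29.50·91.20) / 850.5 = 3676/850.5 = 4.322 mg/L; combined flow 850.5 ML/d.
Travel time t = 11·1000 / 1.1 = 10000 s = 2.778 h.
Half-life 0.45 d → k = ln 2 / 0.45 = 1.540 d⁻¹.
Decay over the reach: 4.322·exp(−kt) = 4.322·0.8367 = 3.616 mg/L.
At the second outfall, C = (850.5·3.616 + 95.00·88.20) / (850.5 + 95.00) = 12.11 mg/L.

12.1 mg/L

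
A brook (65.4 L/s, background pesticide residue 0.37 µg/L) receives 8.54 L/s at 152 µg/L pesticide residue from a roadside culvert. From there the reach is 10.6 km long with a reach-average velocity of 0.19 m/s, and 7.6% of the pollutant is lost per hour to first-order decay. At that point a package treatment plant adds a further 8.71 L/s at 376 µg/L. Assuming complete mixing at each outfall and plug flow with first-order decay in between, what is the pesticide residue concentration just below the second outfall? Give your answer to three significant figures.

44.3 µg/L

Mass balance: C = (65.40·0.3700 + 8.540·152.0) / 73.94 = 1322/73.94 = 17.88 µg/L; combined flow 73.94 L/s.
Travel time t = 10.6·1000 / 0.19 = 55790 s = 15.50 h.
7.6%/h lost → k = −ln(1 − 0.076) = 0.07904 h⁻¹.
Decay over the reach: 17.88·exp(−kt) = 17.88·0.2938 = 5.254 µg/L.
At the second outfall, C = (73.94·5.254 + 8.710·376.0) / (73.94 + 8.710) = 44.32 µg/L.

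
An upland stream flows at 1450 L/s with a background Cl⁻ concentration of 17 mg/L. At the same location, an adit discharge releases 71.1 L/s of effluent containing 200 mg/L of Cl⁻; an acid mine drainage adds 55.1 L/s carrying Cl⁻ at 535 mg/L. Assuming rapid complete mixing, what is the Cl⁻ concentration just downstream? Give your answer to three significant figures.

43.4 mg/L

Conservation of mass: C = (1450·17.00 + 71.10·200.0 + 55.10·535.0) / 1576 = 68350/1576 = 43.36 mg/L.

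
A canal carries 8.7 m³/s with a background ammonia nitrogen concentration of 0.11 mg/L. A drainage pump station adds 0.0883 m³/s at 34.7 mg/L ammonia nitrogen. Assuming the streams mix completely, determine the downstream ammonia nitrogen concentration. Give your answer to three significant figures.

0.458 mg/L

Mixed concentration C = ΣQC/ΣQ = (8.700·0.1100 + 0.08830·34.70) / 8.788 = 4.021/8.788 = 0.4575 mg/L.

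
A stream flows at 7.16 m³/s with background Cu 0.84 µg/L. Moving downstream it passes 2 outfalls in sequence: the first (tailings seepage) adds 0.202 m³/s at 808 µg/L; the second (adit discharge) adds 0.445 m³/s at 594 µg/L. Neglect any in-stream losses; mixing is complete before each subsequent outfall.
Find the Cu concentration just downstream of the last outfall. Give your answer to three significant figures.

Outfall 1: combined Q = 7.362 m³/s; C = (7.160·0.8400 + 0.2020·808.0)/7.362 = 22.99 µg/L.
Outfall 2: combined Q = 7.807 m³/s; C = (7.362·22.99 + 0.4450·594.0)/7.807 = 55.53 µg/L.

55.5 µg/L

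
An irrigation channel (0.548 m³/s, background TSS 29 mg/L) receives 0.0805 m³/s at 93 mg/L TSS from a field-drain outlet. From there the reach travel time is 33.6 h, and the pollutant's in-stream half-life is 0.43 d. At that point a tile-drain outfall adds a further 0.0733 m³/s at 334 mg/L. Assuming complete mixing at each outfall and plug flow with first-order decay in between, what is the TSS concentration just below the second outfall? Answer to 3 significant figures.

38.4 mg/L

Mixed concentration C = ΣQC/ΣQ = (0.5480·29.00 + 0.08050·93.00) / 0.6285 = 23.38/0.6285 = 37.20 mg/L; combined flow 0.6285 m³/s.
Half-life 0.43 d → k = ln 2 / 0.43 = 1.612 d⁻¹.
Decay over the reach: 37.20·exp(−kt) = 37.20·0.1047 = 3.894 mg/L.
At the second outfall, C = (0.6285·3.894 + 0.07330·334.0) / (0.6285 + 0.07330) = 38.37 mg/L.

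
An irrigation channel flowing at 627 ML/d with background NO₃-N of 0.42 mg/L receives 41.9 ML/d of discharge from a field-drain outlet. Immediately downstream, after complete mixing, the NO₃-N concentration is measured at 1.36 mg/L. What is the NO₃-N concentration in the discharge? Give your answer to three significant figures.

Mass balance: 627.0·0.4200 + 41.90·Cₑ = 668.9·1.360
→ Cₑ = (668.9·1.360 − 627.0·0.4200) / 41.90 = 15.43 mg/L.

15.4 mg/L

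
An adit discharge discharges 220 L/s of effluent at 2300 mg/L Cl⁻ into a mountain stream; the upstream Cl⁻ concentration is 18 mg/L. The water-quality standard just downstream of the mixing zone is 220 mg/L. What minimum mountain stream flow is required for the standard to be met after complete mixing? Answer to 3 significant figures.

2270 L/s

Set C_mix = 220: (Q·18.00 + 220.0·2300) / (Q + 220.0) = 220
→ Q = 220.0·(2300 − 220)/(220 − 18.00) = 2265 L/s.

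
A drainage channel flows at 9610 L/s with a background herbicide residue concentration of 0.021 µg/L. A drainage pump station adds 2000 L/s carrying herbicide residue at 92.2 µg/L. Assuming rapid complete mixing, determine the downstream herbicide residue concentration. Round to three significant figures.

Conservation of mass: C = (9610·0.02100 + 2000·92.20) / 11610 = 184600/11610 = 15.90 µg/L.

15.9 µg/L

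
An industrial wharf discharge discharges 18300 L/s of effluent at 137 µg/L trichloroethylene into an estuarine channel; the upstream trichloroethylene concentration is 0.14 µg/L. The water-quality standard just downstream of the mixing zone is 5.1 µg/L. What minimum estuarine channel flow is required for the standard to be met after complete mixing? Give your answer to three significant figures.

487000 L/s

Set C_mix = 5.1: (Q·0.1400 + 18300·137.0) / (Q + 18300) = 5.1
→ Q = 18300·(137.0 − 5.1)/(5.1 − 0.1400) = 486600 L/s.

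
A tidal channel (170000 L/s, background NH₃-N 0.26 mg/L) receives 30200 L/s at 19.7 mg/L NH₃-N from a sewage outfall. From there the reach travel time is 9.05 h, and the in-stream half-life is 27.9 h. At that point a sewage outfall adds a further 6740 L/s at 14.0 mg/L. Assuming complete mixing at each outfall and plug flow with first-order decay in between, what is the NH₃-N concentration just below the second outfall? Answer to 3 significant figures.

Mixed concentration C = ΣQC/ΣQ = (170000·0.2600 + 30200·19.70) / 200200 = 639100/200200 = 3.193 mg/L; combined flow 200200 L/s.
Half-life 27.9 h → k = ln 2 / 27.9 = 0.02484 h⁻¹ = 0.5963 d⁻¹.
Decay over the reach: 3.193·exp(−kt) = 3.193·0.7986 = 2.550 mg/L.
Second outfall: C = (200200·2.550 + 6740·14.00)/206900 = 2.923 mg/L.

2.92 mg/L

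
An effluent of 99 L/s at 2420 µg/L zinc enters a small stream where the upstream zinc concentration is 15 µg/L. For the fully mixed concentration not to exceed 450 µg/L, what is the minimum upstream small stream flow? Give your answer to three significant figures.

Set C_mix = 450: (Q·15.00 + 99.00·2420) / (Q + 99.00) = 450
→ Q = 99.00·(2420 − 450)/(450 − 15.00) = 448.3 L/s.

448 L/s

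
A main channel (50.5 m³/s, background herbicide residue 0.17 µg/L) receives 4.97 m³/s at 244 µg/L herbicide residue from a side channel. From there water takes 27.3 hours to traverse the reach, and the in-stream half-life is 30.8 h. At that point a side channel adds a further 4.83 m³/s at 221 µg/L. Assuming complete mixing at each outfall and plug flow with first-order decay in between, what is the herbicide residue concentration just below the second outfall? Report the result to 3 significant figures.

28.7 µg/L

After mixing, C = (50.50·0.1700 + 4.970·244.0) / 55.47 = 1221/55.47 = 22.02 µg/L; combined flow 55.47 m³/s.
Half-life 30.8 h → k = ln 2 / 30.8 = 0.02250 h⁻¹ = 0.5401 d⁻¹.
Decay over the reach: 22.02·exp(−kt) = 22.02·0.5410 = 11.91 µg/L.
At the second outfall, C = (55.47·11.91 + 4.830·221.0) / (55.47 + 4.830) = 28.66 µg/L.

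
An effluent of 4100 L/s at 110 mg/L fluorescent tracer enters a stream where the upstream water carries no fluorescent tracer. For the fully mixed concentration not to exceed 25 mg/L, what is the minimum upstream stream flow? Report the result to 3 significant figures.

Set C_mix = 25: (Q·0 + 4100·110.0) / (Q + 4100) = 25
→ Q = 4100·(110.0 − 25)/(25 − 0) = 13940 L/s.

13900 L/s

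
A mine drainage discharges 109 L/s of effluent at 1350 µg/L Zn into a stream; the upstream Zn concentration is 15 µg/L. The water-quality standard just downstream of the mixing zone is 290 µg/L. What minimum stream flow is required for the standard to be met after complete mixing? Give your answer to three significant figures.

420 L/s

Set C_mix = 290: (Q·15.00 + 109.0·1350) / (Q + 109.0) = 290
→ Q = 109.0·(1350 − 290)/(290 − 15.00) = 420.1 L/s.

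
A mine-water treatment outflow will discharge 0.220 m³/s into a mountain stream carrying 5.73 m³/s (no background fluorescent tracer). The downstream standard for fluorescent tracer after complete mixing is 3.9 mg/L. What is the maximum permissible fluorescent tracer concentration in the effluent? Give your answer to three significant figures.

At the limit, (Qr·Cr + Qe·Cₑ)/(Qr + Qe) = 3.9:
Cₑ = (5.950·3.9 − 5.730·0) / 0.2200 = 105.5 mg/L.

105 mg/L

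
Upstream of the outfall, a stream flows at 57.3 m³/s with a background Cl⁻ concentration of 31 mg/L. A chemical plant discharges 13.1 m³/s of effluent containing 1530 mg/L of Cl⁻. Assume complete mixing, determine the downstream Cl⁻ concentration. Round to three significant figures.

Mixed concentration C = ΣQC/ΣQ = (57.30·31.00 + 13.10·1530) / 70.40 = 21820/70.40 = 309.9 mg/L.

310 mg/L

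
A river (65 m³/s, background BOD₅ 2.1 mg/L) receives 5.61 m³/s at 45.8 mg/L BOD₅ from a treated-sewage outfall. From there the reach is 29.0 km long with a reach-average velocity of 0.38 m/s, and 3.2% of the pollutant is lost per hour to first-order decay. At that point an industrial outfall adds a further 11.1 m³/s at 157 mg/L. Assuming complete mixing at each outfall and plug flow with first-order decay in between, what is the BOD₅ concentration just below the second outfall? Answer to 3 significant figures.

Conservation of mass: C = (65.00·2.100 + 5.610·45.80) / 70.61 = 393.4/70.61 = 5.572 mg/L; combined flow 70.61 m³/s.
Travel time t = 29.0·1000 / 0.38 = 76320 s = 21.20 h.
3.2%/h lost → k = −ln(1 − 0.032) = 0.03252 h⁻¹.
After decay, C = 5.572 × e^(−kt) = 5.572 × 0.5019 = 2.796 mg/L.
At the second outfall, C = (70.61·2.796 + 11.10·157.0) / (70.61 + 11.10) = 23.74 mg/L.

23.7 mg/L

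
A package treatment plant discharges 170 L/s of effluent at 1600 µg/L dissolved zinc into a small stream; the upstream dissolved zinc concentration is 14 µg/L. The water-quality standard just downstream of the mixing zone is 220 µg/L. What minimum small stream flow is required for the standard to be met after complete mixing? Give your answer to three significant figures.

Set C_mix = 220: (Q·14.00 + 170.0·1600) / (Q + 170.0) = 220
→ Q = 170.0·(1600 − 220)/(220 − 14.00) = 1139 L/s.

1140 L/s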